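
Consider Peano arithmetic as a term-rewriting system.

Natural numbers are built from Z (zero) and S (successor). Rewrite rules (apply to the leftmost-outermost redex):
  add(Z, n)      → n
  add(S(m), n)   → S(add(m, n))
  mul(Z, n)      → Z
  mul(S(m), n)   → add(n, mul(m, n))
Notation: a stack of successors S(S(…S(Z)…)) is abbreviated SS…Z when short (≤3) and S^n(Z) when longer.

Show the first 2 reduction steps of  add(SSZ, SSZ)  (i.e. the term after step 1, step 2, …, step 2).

  start: add(SSZ, SSZ)
  →1  S(add(SZ, SSZ))
  →2  S(S(add(Z, SSZ)))

Answer: after 2 steps: S(S(add(Z, SSZ)))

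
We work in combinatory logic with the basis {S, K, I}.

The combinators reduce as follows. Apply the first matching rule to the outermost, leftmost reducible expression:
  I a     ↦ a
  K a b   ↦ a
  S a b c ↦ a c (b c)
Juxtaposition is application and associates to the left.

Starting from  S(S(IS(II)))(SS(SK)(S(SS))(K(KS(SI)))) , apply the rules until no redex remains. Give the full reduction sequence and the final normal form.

Answer: normal form = S(S(SI))(SSS)  (in 12 steps)

Reduction:
  start: S(S(IS(II)))(SS(SK)(S(SS))(K(KS(SI))))
  →1  S(S(S(II)))(SS(SK)(S(SS))(K(KS(SI))))
  →2  S(S(SI))(SS(SK)(S(SS))(K(KS(SI))))
  →3  S(S(SI))(S(S(SS))(SK(S(SS)))(K(KS(SI))))
  →4  S(S(SI))(S(SS)(K(KS(SI)))(SK(S(SS))(K(KS(SI)))))
  →5  S(S(SI))(SS(SK(S(SS))(K(KS(SI))))(K(KS(SI))(SK(S(SS))(K(KS(SI))))))
  →6  S(S(SI))(S(K(KS(SI))(SK(S(SS))(K(KS(SI)))))(SK(S(SS))(K(KS(SI)))(K(KS(SI))(SK(S(SS))(K(KS(SI)))))))
  →7  S(S(SI))(S(KS(SI))(SK(S(SS))(K(KS(SI)))(K(KS(SI))(SK(S(SS))(K(KS(SI)))))))
  →8  S(S(SI))(SS(SK(S(SS))(K(KS(SI)))(K(KS(SI))(SK(S(SS))(K(KS(SI)))))))
  →9  S(S(SI))(SS(K(K(KS(SI)))(S(SS)(K(KS(SI))))(K(KS(SI))(SK(S(SS))(K(KS(SI)))))))
  →10  S(S(SI))(SS(K(KS(SI))(K(KS(SI))(SK(S(SS))(K(KS(SI)))))))
  →11  S(S(SI))(SS(KS(SI)))
  →12  S(S(SI))(SSS)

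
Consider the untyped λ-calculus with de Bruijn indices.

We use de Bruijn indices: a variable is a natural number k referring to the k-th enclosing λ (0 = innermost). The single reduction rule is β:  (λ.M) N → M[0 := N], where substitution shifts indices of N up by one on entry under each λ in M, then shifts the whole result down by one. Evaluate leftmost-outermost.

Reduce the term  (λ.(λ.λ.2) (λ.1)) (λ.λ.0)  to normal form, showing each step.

Answer: normal form = λ.λ.λ.0  (in 2 steps)

Derivation:
  start: (λ.(λ.λ.2) (λ.1)) (λ.λ.0)
  [1] (λ.λ.λ.λ.0) (λ.λ.λ.0)
  [2] λ.λ.λ.0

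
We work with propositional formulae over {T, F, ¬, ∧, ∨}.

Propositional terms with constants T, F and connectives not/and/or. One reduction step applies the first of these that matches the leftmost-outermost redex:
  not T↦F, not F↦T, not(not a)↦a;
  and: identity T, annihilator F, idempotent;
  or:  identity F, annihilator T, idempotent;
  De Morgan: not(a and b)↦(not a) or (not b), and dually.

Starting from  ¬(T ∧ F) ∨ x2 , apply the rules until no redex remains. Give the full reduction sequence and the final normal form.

Answer: normal form = T  (in 5 steps)

Reduction:
  start: ¬(T ∧ F) ∨ x2
  [1] (¬T ∨ ¬F) ∨ x2
  [2] (F ∨ ¬F) ∨ x2
  [3] ¬F ∨ x2
  [4] T ∨ x2
  [5] T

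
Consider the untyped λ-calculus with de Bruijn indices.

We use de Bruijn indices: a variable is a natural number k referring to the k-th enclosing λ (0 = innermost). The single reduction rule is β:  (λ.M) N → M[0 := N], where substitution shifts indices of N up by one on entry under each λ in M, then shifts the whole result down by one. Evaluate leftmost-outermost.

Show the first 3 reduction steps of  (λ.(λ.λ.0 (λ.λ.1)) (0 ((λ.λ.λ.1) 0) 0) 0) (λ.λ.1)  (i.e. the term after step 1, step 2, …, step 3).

  start: (λ.(λ.λ.0 (λ.λ.1)) (0 ((λ.λ.λ.1) 0) 0) 0) (λ.λ.1)
  step 1: (λ.λ.0 (λ.λ.1)) ((λ.λ.1) ((λ.λ.λ.1) (λ.λ.1)) (λ.λ.1)) (λ.λ.1)
  step 2: (λ.0 (λ.λ.1)) (λ.λ.1)
  step 3: (λ.λ.1) (λ.λ.1)

Answer: after 3 steps: (λ.λ.1) (λ.λ.1)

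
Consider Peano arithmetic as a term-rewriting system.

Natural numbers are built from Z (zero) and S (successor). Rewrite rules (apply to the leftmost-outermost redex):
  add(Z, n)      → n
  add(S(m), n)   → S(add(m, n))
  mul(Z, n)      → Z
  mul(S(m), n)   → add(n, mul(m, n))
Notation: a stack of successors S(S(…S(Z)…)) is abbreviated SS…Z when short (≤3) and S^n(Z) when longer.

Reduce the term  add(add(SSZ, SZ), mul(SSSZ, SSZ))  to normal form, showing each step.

  start: add(add(SSZ, SZ), mul(SSSZ, SSZ))
  →1  add(S(add(SZ, SZ)), mul(SSSZ, SSZ))
  →2  S(add(add(SZ, SZ), mul(SSSZ, SSZ)))
  →3  S(add(S(add(Z, SZ)), mul(SSSZ, SSZ)))
  →4  S(S(add(add(Z, SZ), mul(SSSZ, SSZ))))
  →5  S(S(add(SZ, mul(SSSZ, SSZ))))
  →6  S(S(S(add(Z, mul(SSSZ, SSZ)))))
  →7  S(S(S(mul(SSSZ, SSZ))))
  →8  S(S(S(add(SSZ, mul(SSZ, SSZ)))))
  →9  S(S(S(S(add(SZ, mul(SSZ, SSZ))))))
  →10  S(S(S(S(S(add(Z, mul(SSZ, SSZ)))))))
  →11  S(S(S(S(S(mul(SSZ, SSZ))))))
  →12  S(S(S(S(S(add(SSZ, mul(SZ, SSZ)))))))
  →13  S(S(S(S(S(S(add(SZ, mul(SZ, SSZ))))))))
  →14  S(S(S(S(S(S(S(add(Z, mul(SZ, SSZ)))))))))
  →15  S(S(S(S(S(S(S(mul(SZ, SSZ))))))))
  →16  S(S(S(S(S(S(S(add(SSZ, mul(Z, SSZ)))))))))
  →17  S(S(S(S(S(S(S(S(add(SZ, mul(Z, SSZ))))))))))
  →18  S(S(S(S(S(S(S(S(S(add(Z, mul(Z, SSZ)))))))))))
  →19  S(S(S(S(S(S(S(S(S(mul(Z, SSZ))))))))))
  →20  S^9(Z)

Answer: normal form = S^9(Z)  (in 20 steps)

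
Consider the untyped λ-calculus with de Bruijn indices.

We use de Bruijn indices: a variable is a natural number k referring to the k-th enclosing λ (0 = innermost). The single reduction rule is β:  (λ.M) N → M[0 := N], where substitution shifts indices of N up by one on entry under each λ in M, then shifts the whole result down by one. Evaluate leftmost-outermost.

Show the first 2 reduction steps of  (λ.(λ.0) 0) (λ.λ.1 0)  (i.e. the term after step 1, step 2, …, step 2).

  start: (λ.(λ.0) 0) (λ.λ.1 0)
  →1  (λ.0) (λ.λ.1 0)
  →2  λ.λ.1 0

Answer: after 2 steps: λ.λ.1 0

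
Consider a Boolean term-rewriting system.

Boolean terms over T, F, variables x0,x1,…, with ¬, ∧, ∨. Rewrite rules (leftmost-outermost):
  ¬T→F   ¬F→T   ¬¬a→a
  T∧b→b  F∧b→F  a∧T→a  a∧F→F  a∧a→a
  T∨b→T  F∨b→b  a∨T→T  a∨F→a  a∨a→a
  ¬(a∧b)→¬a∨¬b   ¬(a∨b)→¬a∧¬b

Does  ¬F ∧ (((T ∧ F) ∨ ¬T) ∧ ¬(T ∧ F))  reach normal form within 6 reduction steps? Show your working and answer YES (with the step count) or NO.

Answer: YES — reaches normal form F in 6 ≤ 6 steps

Reduction:
  start: ¬F ∧ (((T ∧ F) ∨ ¬T) ∧ ¬(T ∧ F))
  step 1: T ∧ (((T ∧ F) ∨ ¬T) ∧ ¬(T ∧ F))
  step 2: ((T ∧ F) ∨ ¬T) ∧ ¬(T ∧ F)
  step 3: (F ∨ ¬T) ∧ ¬(T ∧ F)
  step 4: ¬T ∧ ¬(T ∧ F)
  step 5: F ∧ ¬(T ∧ F)
  step 6: F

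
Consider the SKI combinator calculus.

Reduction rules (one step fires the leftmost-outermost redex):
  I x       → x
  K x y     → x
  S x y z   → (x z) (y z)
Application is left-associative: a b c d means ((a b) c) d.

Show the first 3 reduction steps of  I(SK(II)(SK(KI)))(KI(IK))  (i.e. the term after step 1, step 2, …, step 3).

Answer: after 3 steps: SK(KI)(KI(IK))

Working:
  start: I(SK(II)(SK(KI)))(KI(IK))
  step 1: SK(II)(SK(KI))(KI(IK))
  step 2: K(SK(KI))(II(SK(KI)))(KI(IK))
  step 3: SK(KI)(KI(IK))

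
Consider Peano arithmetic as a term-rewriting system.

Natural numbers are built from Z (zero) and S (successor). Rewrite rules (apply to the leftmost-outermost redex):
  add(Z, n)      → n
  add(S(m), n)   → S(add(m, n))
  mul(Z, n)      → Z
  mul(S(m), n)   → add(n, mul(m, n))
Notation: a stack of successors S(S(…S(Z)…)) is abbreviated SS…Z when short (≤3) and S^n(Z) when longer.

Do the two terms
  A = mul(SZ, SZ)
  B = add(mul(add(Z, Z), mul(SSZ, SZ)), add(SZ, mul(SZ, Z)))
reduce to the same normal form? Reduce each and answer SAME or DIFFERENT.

Term A:
  start: mul(SZ, SZ)
  →1  add(SZ, mul(Z, SZ))
  →2  S(add(Z, mul(Z, SZ)))
  →3  S(mul(Z, SZ))
  →4  SZ

Term B:
  start: add(mul(add(Z, Z), mul(SSZ, SZ)), add(SZ, mul(SZ, Z)))
  →1  add(mul(Z, mul(SSZ, SZ)), add(SZ, mul(SZ, Z)))
  →2  add(Z, add(SZ, mul(SZ, Z)))
  →3  add(SZ, mul(SZ, Z))
  →4  S(add(Z, mul(SZ, Z)))
  →5  S(mul(SZ, Z))
  →6  S(add(Z, mul(Z, Z)))
  →7  S(mul(Z, Z))
  →8  SZ

Answer: SAME — A ⇓ SZ, B ⇓ SZ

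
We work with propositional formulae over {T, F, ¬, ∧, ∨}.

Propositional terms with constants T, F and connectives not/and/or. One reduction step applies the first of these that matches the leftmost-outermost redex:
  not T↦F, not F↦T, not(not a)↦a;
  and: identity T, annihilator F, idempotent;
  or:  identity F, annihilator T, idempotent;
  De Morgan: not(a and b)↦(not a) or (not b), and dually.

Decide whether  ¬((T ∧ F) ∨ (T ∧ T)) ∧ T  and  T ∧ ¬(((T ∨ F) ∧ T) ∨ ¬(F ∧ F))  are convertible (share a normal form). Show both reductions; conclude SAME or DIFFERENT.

Term A:
  start: ¬((T ∧ F) ∨ (T ∧ T)) ∧ T
  →1  ¬((T ∧ F) ∨ (T ∧ T))
  →2  ¬(T ∧ F) ∧ ¬(T ∧ T)
  →3  (¬T ∨ ¬F) ∧ ¬(T ∧ T)
  →4  (F ∨ ¬F) ∧ ¬(T ∧ T)
  →5  ¬F ∧ ¬(T ∧ T)
  →6  T ∧ ¬(T ∧ T)
  →7  ¬(T ∧ T)
  →8  ¬T ∨ ¬T
  →9  ¬T
  →10  F

Term B:
  start: T ∧ ¬(((T ∨ F) ∧ T) ∨ ¬(F ∧ F))
  →1  ¬(((T ∨ F) ∧ T) ∨ ¬(F ∧ F))
  →2  ¬((T ∨ F) ∧ T) ∧ ¬¬(F ∧ F)
  →3  (¬(T ∨ F) ∨ ¬T) ∧ ¬¬(F ∧ F)
  →4  ((¬T ∧ ¬F) ∨ ¬T) ∧ ¬¬(F ∧ F)
  →5  ((F ∧ ¬F) ∨ ¬T) ∧ ¬¬(F ∧ F)
  →6  (F ∨ ¬T) ∧ ¬¬(F ∧ F)
  →7  ¬T ∧ ¬¬(F ∧ F)
  →8  F ∧ ¬¬(F ∧ F)
  →9  F

Answer: SAME — A ⇓ F, B ⇓ F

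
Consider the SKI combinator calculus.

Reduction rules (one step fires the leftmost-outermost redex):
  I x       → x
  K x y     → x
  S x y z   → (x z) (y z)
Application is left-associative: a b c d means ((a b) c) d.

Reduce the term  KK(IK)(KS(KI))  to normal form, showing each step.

Answer: normal form = KS  (in 2 steps)

Working:
  start: KK(IK)(KS(KI))
  [1] K(KS(KI))
  [2] KS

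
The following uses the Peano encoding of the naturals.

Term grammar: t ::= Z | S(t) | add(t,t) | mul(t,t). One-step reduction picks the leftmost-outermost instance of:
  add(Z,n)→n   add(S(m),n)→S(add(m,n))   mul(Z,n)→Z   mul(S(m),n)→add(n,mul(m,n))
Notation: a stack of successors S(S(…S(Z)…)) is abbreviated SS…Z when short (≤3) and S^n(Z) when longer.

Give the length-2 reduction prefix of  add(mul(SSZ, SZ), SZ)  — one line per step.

Answer: after 2 steps: add(S(add(Z, mul(SZ, SZ))), SZ)

Derivation:
  start: add(mul(SSZ, SZ), SZ)
  step 1: add(add(SZ, mul(SZ, SZ)), SZ)
  step 2: add(S(add(Z, mul(SZ, SZ))), SZ)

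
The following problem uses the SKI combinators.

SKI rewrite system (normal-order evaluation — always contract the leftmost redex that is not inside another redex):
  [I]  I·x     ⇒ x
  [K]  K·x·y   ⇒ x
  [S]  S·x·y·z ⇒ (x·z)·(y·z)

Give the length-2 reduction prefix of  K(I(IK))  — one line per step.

Answer: after 2 steps: KK

Reduction:
  start: K(I(IK))
  →1  K(IK)
  →2  KK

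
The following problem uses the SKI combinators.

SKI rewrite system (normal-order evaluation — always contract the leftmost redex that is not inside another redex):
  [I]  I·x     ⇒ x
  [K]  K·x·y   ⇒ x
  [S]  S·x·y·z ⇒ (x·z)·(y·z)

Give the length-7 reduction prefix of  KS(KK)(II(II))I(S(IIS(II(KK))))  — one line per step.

Answer: after 7 steps: S(IS(II(KK)))(I(S(IIS(II(KK)))))

Reduction:
  start: KS(KK)(II(II))I(S(IIS(II(KK))))
  [1] S(II(II))I(S(IIS(II(KK))))
  [2] II(II)(S(IIS(II(KK))))(I(S(IIS(II(KK)))))
  [3] I(II)(S(IIS(II(KK))))(I(S(IIS(II(KK)))))
  [4] II(S(IIS(II(KK))))(I(S(IIS(II(KK)))))
  [5] I(S(IIS(II(KK))))(I(S(IIS(II(KK)))))
  [6] S(IIS(II(KK)))(I(S(IIS(II(KK)))))
  [7] S(IS(II(KK)))(I(S(IIS(II(KK)))))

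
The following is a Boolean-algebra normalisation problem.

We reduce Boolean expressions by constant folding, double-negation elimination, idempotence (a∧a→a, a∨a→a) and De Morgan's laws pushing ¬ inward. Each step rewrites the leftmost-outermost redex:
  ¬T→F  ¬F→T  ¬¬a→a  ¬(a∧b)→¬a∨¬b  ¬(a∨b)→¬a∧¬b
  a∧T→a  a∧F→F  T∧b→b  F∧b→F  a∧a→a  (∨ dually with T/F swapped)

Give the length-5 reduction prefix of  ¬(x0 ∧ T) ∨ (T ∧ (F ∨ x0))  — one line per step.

  start: ¬(x0 ∧ T) ∨ (T ∧ (F ∨ x0))
  [1] (¬x0 ∨ ¬T) ∨ (T ∧ (F ∨ x0))
  [2] (¬x0 ∨ F) ∨ (T ∧ (F ∨ x0))
  [3] ¬x0 ∨ (T ∧ (F ∨ x0))
  [4] ¬x0 ∨ (F ∨ x0)
  [5] ¬x0 ∨ x0

Answer: after 5 steps: ¬x0 ∨ x0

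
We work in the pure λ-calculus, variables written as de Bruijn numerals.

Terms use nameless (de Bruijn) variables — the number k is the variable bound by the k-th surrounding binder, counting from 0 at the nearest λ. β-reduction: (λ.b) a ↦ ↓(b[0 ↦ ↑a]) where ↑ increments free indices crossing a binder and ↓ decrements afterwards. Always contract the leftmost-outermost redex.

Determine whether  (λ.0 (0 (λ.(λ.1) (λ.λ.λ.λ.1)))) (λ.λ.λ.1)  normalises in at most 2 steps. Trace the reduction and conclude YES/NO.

  start: (λ.0 (0 (λ.(λ.1) (λ.λ.λ.λ.1)))) (λ.λ.λ.1)
  step 1: (λ.λ.λ.1) ((λ.λ.λ.1) (λ.(λ.1) (λ.λ.λ.λ.1)))
  step 2: λ.λ.1

Answer: YES — reaches normal form λ.λ.1 in 2 ≤ 2 steps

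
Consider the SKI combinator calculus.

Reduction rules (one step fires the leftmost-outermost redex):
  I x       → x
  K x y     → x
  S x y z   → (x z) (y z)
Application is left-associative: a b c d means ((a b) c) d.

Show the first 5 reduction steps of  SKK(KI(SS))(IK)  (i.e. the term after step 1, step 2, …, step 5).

  start: SKK(KI(SS))(IK)
  [1] K(KI(SS))(K(KI(SS)))(IK)
  [2] KI(SS)(IK)
  [3] I(IK)
  [4] IK
  [5] K

Answer: after 5 steps: K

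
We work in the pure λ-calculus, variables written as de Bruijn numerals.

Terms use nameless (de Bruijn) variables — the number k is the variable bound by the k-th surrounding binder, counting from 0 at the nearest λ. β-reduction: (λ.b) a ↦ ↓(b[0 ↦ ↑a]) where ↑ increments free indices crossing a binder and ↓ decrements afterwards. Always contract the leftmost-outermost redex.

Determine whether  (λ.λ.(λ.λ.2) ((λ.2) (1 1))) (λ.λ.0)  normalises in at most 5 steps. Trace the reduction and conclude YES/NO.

  start: (λ.λ.(λ.λ.2) ((λ.2) (1 1))) (λ.λ.0)
  [1] λ.(λ.λ.2) ((λ.λ.λ.0) ((λ.λ.0) (λ.λ.0)))
  [2] λ.λ.1

Answer: YES — reaches normal form λ.λ.1 in 2 ≤ 5 steps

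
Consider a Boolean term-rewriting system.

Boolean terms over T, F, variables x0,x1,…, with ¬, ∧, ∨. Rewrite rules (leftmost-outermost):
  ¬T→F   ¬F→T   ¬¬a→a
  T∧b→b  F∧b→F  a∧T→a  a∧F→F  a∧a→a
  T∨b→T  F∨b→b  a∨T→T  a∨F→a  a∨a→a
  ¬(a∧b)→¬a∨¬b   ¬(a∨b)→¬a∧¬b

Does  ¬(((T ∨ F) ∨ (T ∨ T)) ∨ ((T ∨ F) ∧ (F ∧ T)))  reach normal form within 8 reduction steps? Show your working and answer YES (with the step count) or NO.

Answer: YES — reaches normal form F in 7 ≤ 8 steps

Reduction:
  start: ¬(((T ∨ F) ∨ (T ∨ T)) ∨ ((T ∨ F) ∧ (F ∧ T)))
  →1  ¬((T ∨ F) ∨ (T ∨ T)) ∧ ¬((T ∨ F) ∧ (F ∧ T))
  →2  (¬(T ∨ F) ∧ ¬(T ∨ T)) ∧ ¬((T ∨ F) ∧ (F ∧ T))
  →3  ((¬T ∧ ¬F) ∧ ¬(T ∨ T)) ∧ ¬((T ∨ F) ∧ (F ∧ T))
  →4  ((F ∧ ¬F) ∧ ¬(T ∨ T)) ∧ ¬((T ∨ F) ∧ (F ∧ T))
  →5  (F ∧ ¬(T ∨ T)) ∧ ¬((T ∨ F) ∧ (F ∧ T))
  →6  F ∧ ¬((T ∨ F) ∧ (F ∧ T))
  →7  F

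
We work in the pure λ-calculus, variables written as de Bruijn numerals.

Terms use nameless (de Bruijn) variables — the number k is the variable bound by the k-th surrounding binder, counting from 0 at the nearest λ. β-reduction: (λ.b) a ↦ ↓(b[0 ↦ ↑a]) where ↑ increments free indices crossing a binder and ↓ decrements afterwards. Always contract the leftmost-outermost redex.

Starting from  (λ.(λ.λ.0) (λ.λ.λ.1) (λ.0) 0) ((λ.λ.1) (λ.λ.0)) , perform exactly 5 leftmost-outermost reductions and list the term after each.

Answer: after 5 steps: λ.λ.λ.0

Working:
  start: (λ.(λ.λ.0) (λ.λ.λ.1) (λ.0) 0) ((λ.λ.1) (λ.λ.0))
  step 1: (λ.λ.0) (λ.λ.λ.1) (λ.0) ((λ.λ.1) (λ.λ.0))
  step 2: (λ.0) (λ.0) ((λ.λ.1) (λ.λ.0))
  step 3: (λ.0) ((λ.λ.1) (λ.λ.0))
  step 4: (λ.λ.1) (λ.λ.0)
  step 5: λ.λ.λ.0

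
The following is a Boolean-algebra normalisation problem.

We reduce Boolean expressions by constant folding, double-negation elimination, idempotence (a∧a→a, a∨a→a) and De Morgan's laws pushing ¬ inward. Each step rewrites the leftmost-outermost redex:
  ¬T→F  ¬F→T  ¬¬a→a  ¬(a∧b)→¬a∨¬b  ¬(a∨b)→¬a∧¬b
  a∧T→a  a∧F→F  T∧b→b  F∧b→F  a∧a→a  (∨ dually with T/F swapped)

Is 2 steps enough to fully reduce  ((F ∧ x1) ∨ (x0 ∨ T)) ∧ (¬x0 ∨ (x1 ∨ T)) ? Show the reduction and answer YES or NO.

Answer: NO — after 2 steps the term is (x0 ∨ T) ∧ (¬x0 ∨ (x1 ∨ T)), not yet normal

Reduction:
  start: ((F ∧ x1) ∨ (x0 ∨ T)) ∧ (¬x0 ∨ (x1 ∨ T))
  [1] (F ∨ (x0 ∨ T)) ∧ (¬x0 ∨ (x1 ∨ T))
  [2] (x0 ∨ T) ∧ (¬x0 ∨ (x1 ∨ T))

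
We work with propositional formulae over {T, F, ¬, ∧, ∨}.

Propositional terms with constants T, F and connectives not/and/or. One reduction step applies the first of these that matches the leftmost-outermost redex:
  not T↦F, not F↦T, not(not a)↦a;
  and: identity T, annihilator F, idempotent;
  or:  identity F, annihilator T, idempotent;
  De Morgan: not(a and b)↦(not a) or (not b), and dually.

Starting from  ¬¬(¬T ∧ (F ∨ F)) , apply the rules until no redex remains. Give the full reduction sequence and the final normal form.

Answer: normal form = F  (in 3 steps)

Derivation:
  start: ¬¬(¬T ∧ (F ∨ F))
  →1  ¬T ∧ (F ∨ F)
  →2  F ∧ (F ∨ F)
  →3  F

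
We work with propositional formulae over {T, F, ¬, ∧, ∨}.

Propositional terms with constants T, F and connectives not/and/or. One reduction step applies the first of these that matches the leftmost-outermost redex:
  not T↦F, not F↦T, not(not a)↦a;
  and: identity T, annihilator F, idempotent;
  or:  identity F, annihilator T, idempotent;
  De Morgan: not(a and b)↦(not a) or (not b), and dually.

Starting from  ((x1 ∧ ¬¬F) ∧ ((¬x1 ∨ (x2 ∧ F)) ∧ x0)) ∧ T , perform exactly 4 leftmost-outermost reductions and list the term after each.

  start: ((x1 ∧ ¬¬F) ∧ ((¬x1 ∨ (x2 ∧ F)) ∧ x0)) ∧ T
  →1  (x1 ∧ ¬¬F) ∧ ((¬x1 ∨ (x2 ∧ F)) ∧ x0)
  →2  (x1 ∧ F) ∧ ((¬x1 ∨ (x2 ∧ F)) ∧ x0)
  →3  F ∧ ((¬x1 ∨ (x2 ∧ F)) ∧ x0)
  →4  F

Answer: after 4 steps: F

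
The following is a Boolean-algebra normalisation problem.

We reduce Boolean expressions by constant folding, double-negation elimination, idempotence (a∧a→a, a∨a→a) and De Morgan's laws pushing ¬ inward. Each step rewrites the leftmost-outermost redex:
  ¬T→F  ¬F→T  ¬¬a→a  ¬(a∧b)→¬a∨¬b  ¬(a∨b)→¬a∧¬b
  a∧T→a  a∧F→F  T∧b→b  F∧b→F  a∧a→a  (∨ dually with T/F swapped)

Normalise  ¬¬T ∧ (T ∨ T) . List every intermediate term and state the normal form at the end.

  start: ¬¬T ∧ (T ∨ T)
  [1] T ∧ (T ∨ T)
  [2] T ∨ T
  [3] T

Answer: normal form = T  (in 3 steps)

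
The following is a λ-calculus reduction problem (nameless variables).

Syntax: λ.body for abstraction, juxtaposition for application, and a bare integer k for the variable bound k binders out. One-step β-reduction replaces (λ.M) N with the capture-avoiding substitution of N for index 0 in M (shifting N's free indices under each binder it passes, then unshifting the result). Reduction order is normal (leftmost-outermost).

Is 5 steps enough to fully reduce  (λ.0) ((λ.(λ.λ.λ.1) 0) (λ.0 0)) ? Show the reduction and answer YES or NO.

  start: (λ.0) ((λ.(λ.λ.λ.1) 0) (λ.0 0))
  step 1: (λ.(λ.λ.λ.1) 0) (λ.0 0)
  step 2: (λ.λ.λ.1) (λ.0 0)
  step 3: λ.λ.1

Answer: YES — reaches normal form λ.λ.1 in 3 ≤ 5 steps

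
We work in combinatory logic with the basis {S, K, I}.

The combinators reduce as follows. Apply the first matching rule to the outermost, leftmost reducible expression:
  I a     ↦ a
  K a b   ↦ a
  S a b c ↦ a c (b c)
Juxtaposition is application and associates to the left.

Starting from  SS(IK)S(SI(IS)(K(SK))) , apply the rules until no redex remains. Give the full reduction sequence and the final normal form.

  start: SS(IK)S(SI(IS)(K(SK)))
  →1  SS(IKS)(SI(IS)(K(SK)))
  →2  S(SI(IS)(K(SK)))(IKS(SI(IS)(K(SK))))
  →3  S(I(K(SK))(IS(K(SK))))(IKS(SI(IS)(K(SK))))
  →4  S(K(SK)(IS(K(SK))))(IKS(SI(IS)(K(SK))))
  →5  S(SK)(IKS(SI(IS)(K(SK))))
  →6  S(SK)(KS(SI(IS)(K(SK))))
  →7  S(SK)S

Answer: normal form = S(SK)S  (in 7 steps)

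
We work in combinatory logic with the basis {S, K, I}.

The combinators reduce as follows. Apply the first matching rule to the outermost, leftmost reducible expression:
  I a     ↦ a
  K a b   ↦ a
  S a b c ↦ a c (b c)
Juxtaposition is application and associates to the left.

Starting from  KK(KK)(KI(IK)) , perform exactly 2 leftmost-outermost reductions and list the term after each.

Answer: after 2 steps: KI

Working:
  start: KK(KK)(KI(IK))
  step 1: K(KI(IK))
  step 2: KI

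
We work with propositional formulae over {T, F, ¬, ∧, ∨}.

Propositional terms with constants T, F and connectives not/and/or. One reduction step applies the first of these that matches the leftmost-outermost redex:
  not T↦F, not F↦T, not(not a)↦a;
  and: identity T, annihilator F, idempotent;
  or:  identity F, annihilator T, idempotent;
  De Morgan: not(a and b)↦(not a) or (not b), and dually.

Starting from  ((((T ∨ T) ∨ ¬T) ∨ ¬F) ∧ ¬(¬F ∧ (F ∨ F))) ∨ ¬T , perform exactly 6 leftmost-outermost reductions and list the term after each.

Answer: after 6 steps: (F ∨ ¬(F ∨ F)) ∨ ¬T

Derivation:
  start: ((((T ∨ T) ∨ ¬T) ∨ ¬F) ∧ ¬(¬F ∧ (F ∨ F))) ∨ ¬T
  [1] (((T ∨ ¬T) ∨ ¬F) ∧ ¬(¬F ∧ (F ∨ F))) ∨ ¬T
  [2] ((T ∨ ¬F) ∧ ¬(¬F ∧ (F ∨ F))) ∨ ¬T
  [3] (T ∧ ¬(¬F ∧ (F ∨ F))) ∨ ¬T
  [4] ¬(¬F ∧ (F ∨ F)) ∨ ¬T
  [5] (¬¬F ∨ ¬(F ∨ F)) ∨ ¬T
  [6] (F ∨ ¬(F ∨ F)) ∨ ¬T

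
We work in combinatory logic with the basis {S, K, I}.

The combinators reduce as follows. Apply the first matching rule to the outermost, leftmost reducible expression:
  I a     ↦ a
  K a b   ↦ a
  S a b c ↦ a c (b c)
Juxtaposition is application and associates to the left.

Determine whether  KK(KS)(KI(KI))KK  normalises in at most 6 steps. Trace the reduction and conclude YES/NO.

Answer: YES — reaches normal form K in 4 ≤ 6 steps

Derivation:
  start: KK(KS)(KI(KI))KK
  →1  K(KI(KI))KK
  →2  KI(KI)K
  →3  IK
  →4  K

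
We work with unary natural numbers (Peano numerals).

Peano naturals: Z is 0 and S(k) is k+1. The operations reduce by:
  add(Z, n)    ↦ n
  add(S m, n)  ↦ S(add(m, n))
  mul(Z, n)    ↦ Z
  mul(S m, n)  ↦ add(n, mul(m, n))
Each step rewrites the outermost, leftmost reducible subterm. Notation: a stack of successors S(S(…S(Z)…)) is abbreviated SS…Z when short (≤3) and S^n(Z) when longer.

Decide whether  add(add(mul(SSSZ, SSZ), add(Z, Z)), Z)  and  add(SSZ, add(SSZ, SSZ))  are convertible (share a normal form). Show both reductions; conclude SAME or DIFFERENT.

Answer: SAME — A ⇓ S^6(Z), B ⇓ S^6(Z)

Working:
Term A:
  start: add(add(mul(SSSZ, SSZ), add(Z, Z)), Z)
  step 1: add(add(add(SSZ, mul(SSZ, SSZ)), add(Z, Z)), Z)
  step 2: add(add(S(add(SZ, mul(SSZ, SSZ))), add(Z, Z)), Z)
  step 3: add(S(add(add(SZ, mul(SSZ, SSZ)), add(Z, Z))), Z)
  step 4: S(add(add(add(SZ, mul(SSZ, SSZ)), add(Z, Z)), Z))
  step 5: S(add(add(S(add(Z, mul(SSZ, SSZ))), add(Z, Z)), Z))
  step 6: S(add(S(add(add(Z, mul(SSZ, SSZ)), add(Z, Z))), Z))
  step 7: S(S(add(add(add(Z, mul(SSZ, SSZ)), add(Z, Z)), Z)))
  step 8: S(S(add(add(mul(SSZ, SSZ), add(Z, Z)), Z)))
  step 9: S(S(add(add(add(SSZ, mul(SZ, SSZ)), add(Z, Z)), Z)))
  step 10: S(S(add(add(S(add(SZ, mul(SZ, SSZ))), add(Z, Z)), Z)))
  step 11: S(S(add(S(add(add(SZ, mul(SZ, SSZ)), add(Z, Z))), Z)))
  step 12: S(S(S(add(add(add(SZ, mul(SZ, SSZ)), add(Z, Z)), Z))))
  step 13: S(S(S(add(add(S(add(Z, mul(SZ, SSZ))), add(Z, Z)), Z))))
  step 14: S(S(S(add(S(add(add(Z, mul(SZ, SSZ)), add(Z, Z))), Z))))
  step 15: S(S(S(S(add(add(add(Z, mul(SZ, SSZ)), add(Z, Z)), Z)))))
  step 16: S(S(S(S(add(add(mul(SZ, SSZ), add(Z, Z)), Z)))))
  step 17: S(S(S(S(add(add(add(SSZ, mul(Z, SSZ)), add(Z, Z)), Z)))))
  step 18: S(S(S(S(add(add(S(add(SZ, mul(Z, SSZ))), add(Z, Z)), Z)))))
  step 19: S(S(S(S(add(S(add(add(SZ, mul(Z, SSZ)), add(Z, Z))), Z)))))
  step 20: S(S(S(S(S(add(add(add(SZ, mul(Z, SSZ)), add(Z, Z)), Z))))))
  step 21: S(S(S(S(S(add(add(S(add(Z, mul(Z, SSZ))), add(Z, Z)), Z))))))
  step 22: S(S(S(S(S(add(S(add(add(Z, mul(Z, SSZ)), add(Z, Z))), Z))))))
  step 23: S(S(S(S(S(S(add(add(add(Z, mul(Z, SSZ)), add(Z, Z)), Z)))))))
  step 24: S(S(S(S(S(S(add(add(mul(Z, SSZ), add(Z, Z)), Z)))))))
  step 25: S(S(S(S(S(S(add(add(Z, add(Z, Z)), Z)))))))
  step 26: S(S(S(S(S(S(add(add(Z, Z), Z)))))))
  step 27: S(S(S(S(S(S(add(Z, Z)))))))
  step 28: S^6(Z)

Term B:
  start: add(SSZ, add(SSZ, SSZ))
  step 1: S(add(SZ, add(SSZ, SSZ)))
  step 2: S(S(add(Z, add(SSZ, SSZ))))
  step 3: S(S(add(SSZ, SSZ)))
  step 4: S(S(S(add(SZ, SSZ))))
  step 5: S(S(S(S(add(Z, SSZ)))))
  step 6: S^6(Z)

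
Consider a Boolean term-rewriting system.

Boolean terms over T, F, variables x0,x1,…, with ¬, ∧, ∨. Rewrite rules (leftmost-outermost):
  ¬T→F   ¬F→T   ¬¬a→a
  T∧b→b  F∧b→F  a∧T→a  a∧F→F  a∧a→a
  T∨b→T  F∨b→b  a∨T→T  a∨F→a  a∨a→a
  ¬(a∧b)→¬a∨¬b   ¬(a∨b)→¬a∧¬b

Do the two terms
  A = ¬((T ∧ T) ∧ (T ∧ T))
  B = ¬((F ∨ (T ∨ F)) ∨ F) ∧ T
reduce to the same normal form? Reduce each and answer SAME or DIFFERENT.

Answer: SAME — A ⇓ F, B ⇓ F

Working:
Term A:
  start: ¬((T ∧ T) ∧ (T ∧ T))
  step 1: ¬(T ∧ T) ∨ ¬(T ∧ T)
  step 2: ¬(T ∧ T)
  step 3: ¬T ∨ ¬T
  step 4: ¬T
  step 5: F

Term B:
  start: ¬((F ∨ (T ∨ F)) ∨ F) ∧ T
  step 1: ¬((F ∨ (T ∨ F)) ∨ F)
  step 2: ¬(F ∨ (T ∨ F)) ∧ ¬F
  step 3: (¬F ∧ ¬(T ∨ F)) ∧ ¬F
  step 4: (T ∧ ¬(T ∨ F)) ∧ ¬F
  step 5: ¬(T ∨ F) ∧ ¬F
  step 6: (¬T ∧ ¬F) ∧ ¬F
  step 7: (F ∧ ¬F) ∧ ¬F
  step 8: F ∧ ¬F
  step 9: F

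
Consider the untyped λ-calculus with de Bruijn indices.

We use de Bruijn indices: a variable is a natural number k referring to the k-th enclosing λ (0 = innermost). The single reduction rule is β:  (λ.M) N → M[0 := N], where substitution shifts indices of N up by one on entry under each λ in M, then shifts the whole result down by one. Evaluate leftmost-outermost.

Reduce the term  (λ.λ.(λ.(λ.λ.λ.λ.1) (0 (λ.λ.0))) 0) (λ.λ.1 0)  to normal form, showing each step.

  start: (λ.λ.(λ.(λ.λ.λ.λ.1) (0 (λ.λ.0))) 0) (λ.λ.1 0)
  [1] λ.(λ.(λ.λ.λ.λ.1) (0 (λ.λ.0))) 0
  [2] λ.(λ.λ.λ.λ.1) (0 (λ.λ.0))
  [3] λ.λ.λ.λ.1

Answer: normal form = λ.λ.λ.λ.1  (in 3 steps)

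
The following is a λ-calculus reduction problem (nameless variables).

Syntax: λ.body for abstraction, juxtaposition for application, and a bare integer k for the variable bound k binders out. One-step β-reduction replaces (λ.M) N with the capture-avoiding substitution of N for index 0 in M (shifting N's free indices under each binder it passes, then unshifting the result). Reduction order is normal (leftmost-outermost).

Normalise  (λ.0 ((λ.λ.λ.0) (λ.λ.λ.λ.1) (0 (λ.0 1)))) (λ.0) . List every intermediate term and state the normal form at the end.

Answer: normal form = λ.0  (in 4 steps)

Reduction:
  start: (λ.0 ((λ.λ.λ.0) (λ.λ.λ.λ.1) (0 (λ.0 1)))) (λ.0)
  step 1: (λ.0) ((λ.λ.λ.0) (λ.λ.λ.λ.1) ((λ.0) (λ.0 (λ.0))))
  step 2: (λ.λ.λ.0) (λ.λ.λ.λ.1) ((λ.0) (λ.0 (λ.0)))
  step 3: (λ.λ.0) ((λ.0) (λ.0 (λ.0)))
  step 4: λ.0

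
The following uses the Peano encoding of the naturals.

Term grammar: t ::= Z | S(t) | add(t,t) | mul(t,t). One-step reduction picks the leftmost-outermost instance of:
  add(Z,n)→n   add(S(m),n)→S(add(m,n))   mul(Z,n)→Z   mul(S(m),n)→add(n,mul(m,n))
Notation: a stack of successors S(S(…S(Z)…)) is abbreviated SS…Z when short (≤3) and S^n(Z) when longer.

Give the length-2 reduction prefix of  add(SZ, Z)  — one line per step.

  start: add(SZ, Z)
  [1] S(add(Z, Z))
  [2] SZ

Answer: after 2 steps: SZ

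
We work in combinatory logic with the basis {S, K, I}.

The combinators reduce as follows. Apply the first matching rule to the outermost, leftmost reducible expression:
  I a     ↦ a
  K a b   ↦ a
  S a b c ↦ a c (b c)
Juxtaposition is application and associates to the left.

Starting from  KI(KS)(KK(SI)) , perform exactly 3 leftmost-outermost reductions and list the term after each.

Answer: after 3 steps: K

Reduction:
  start: KI(KS)(KK(SI))
  step 1: I(KK(SI))
  step 2: KK(SI)
  step 3: K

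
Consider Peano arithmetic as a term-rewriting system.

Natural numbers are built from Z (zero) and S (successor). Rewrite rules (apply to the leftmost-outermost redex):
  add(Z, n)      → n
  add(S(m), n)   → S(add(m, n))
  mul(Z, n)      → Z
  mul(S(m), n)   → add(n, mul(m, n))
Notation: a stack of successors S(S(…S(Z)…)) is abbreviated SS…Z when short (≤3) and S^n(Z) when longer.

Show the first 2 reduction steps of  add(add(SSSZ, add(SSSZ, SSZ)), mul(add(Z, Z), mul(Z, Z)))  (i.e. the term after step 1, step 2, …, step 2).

Answer: after 2 steps: S(add(add(SSZ, add(SSSZ, SSZ)), mul(add(Z, Z), mul(Z, Z))))

Reduction:
  start: add(add(SSSZ, add(SSSZ, SSZ)), mul(add(Z, Z), mul(Z, Z)))
  [1] add(S(add(SSZ, add(SSSZ, SSZ))), mul(add(Z, Z), mul(Z, Z)))
  [2] S(add(add(SSZ, add(SSSZ, SSZ)), mul(add(Z, Z), mul(Z, Z))))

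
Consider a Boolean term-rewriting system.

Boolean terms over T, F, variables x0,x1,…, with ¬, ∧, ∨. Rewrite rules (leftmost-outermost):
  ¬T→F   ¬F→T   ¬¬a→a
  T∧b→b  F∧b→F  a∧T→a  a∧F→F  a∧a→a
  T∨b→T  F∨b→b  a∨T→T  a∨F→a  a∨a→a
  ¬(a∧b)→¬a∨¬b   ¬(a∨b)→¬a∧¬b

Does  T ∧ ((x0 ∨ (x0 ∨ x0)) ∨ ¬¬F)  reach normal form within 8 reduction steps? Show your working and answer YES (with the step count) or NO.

Answer: YES — reaches normal form x0 in 5 ≤ 8 steps

Reduction:
  start: T ∧ ((x0 ∨ (x0 ∨ x0)) ∨ ¬¬F)
  [1] (x0 ∨ (x0 ∨ x0)) ∨ ¬¬F
  [2] (x0 ∨ x0) ∨ ¬¬F
  [3] x0 ∨ ¬¬F
  [4] x0 ∨ F
  [5] x0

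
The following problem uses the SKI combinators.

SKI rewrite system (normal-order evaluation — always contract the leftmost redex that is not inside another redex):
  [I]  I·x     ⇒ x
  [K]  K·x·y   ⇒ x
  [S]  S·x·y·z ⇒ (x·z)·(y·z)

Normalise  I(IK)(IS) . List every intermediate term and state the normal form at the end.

  start: I(IK)(IS)
  →1  IK(IS)
  →2  K(IS)
  →3  KS

Answer: normal form = KS  (in 3 steps)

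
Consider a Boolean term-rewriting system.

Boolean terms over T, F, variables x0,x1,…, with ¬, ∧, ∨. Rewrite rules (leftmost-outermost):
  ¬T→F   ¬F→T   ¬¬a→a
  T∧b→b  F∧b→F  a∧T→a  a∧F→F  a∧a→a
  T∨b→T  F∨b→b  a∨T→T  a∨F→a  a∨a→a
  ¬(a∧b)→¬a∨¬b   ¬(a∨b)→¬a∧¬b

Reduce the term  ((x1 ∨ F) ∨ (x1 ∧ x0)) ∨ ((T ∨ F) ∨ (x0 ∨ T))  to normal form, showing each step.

  start: ((x1 ∨ F) ∨ (x1 ∧ x0)) ∨ ((T ∨ F) ∨ (x0 ∨ T))
  →1  (x1 ∨ (x1 ∧ x0)) ∨ ((T ∨ F) ∨ (x0 ∨ T))
  →2  (x1 ∨ (x1 ∧ x0)) ∨ (T ∨ (x0 ∨ T))
  →3  (x1 ∨ (x1 ∧ x0)) ∨ T
  →4  T

Answer: normal form = T  (in 4 steps)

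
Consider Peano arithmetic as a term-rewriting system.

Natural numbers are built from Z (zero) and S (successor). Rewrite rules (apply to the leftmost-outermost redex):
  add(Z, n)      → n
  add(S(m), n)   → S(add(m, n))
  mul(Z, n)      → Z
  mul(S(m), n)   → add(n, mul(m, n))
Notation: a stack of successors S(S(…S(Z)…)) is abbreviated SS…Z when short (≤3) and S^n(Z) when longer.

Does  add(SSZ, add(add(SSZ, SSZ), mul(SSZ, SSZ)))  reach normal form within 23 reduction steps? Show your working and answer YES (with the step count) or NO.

  start: add(SSZ, add(add(SSZ, SSZ), mul(SSZ, SSZ)))
  →1  S(add(SZ, add(add(SSZ, SSZ), mul(SSZ, SSZ))))
  →2  S(S(add(Z, add(add(SSZ, SSZ), mul(SSZ, SSZ)))))
  →3  S(S(add(add(SSZ, SSZ), mul(SSZ, SSZ))))
  →4  S(S(add(S(add(SZ, SSZ)), mul(SSZ, SSZ))))
  →5  S(S(S(add(add(SZ, SSZ), mul(SSZ, SSZ)))))
  →6  S(S(S(add(S(add(Z, SSZ)), mul(SSZ, SSZ)))))
  →7  S(S(S(S(add(add(Z, SSZ), mul(SSZ, SSZ))))))
  →8  S(S(S(S(add(SSZ, mul(SSZ, SSZ))))))
  →9  S(S(S(S(S(add(SZ, mul(SSZ, SSZ)))))))
  →10  S(S(S(S(S(S(add(Z, mul(SSZ, SSZ))))))))
  →11  S(S(S(S(S(S(mul(SSZ, SSZ)))))))
  →12  S(S(S(S(S(S(add(SSZ, mul(SZ, SSZ))))))))
  →13  S(S(S(S(S(S(S(add(SZ, mul(SZ, SSZ)))))))))
  →14  S(S(S(S(S(S(S(S(add(Z, mul(SZ, SSZ))))))))))
  →15  S(S(S(S(S(S(S(S(mul(SZ, SSZ)))))))))
  →16  S(S(S(S(S(S(S(S(add(SSZ, mul(Z, SSZ))))))))))
  →17  S(S(S(S(S(S(S(S(S(add(SZ, mul(Z, SSZ)))))))))))
  →18  S(S(S(S(S(S(S(S(S(S(add(Z, mul(Z, SSZ))))))))))))
  →19  S(S(S(S(S(S(S(S(S(S(mul(Z, SSZ)))))))))))
  →20  S^10(Z)

Answer: YES — reaches normal form S^10(Z) in 20 ≤ 23 steps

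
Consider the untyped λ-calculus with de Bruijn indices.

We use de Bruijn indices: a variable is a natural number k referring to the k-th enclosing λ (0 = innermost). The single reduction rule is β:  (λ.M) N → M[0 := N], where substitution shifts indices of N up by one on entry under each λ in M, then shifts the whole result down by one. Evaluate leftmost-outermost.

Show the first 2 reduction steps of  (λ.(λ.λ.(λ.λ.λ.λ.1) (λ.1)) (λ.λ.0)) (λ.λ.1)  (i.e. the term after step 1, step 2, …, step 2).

  start: (λ.(λ.λ.(λ.λ.λ.λ.1) (λ.1)) (λ.λ.0)) (λ.λ.1)
  [1] (λ.λ.(λ.λ.λ.λ.1) (λ.1)) (λ.λ.0)
  [2] λ.(λ.λ.λ.λ.1) (λ.1)

Answer: after 2 steps: λ.(λ.λ.λ.λ.1) (λ.1)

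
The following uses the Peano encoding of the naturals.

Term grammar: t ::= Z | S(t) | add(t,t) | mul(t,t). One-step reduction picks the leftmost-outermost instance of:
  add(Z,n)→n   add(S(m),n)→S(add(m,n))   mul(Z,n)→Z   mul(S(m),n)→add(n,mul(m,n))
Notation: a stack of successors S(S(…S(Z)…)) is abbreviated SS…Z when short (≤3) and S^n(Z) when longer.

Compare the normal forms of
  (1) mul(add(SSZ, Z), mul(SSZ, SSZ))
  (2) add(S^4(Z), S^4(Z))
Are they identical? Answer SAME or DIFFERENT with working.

Term A:
  start: mul(add(SSZ, Z), mul(SSZ, SSZ))
  step 1: mul(S(add(SZ, Z)), mul(SSZ, SSZ))
  step 2: add(mul(SSZ, SSZ), mul(add(SZ, Z), mul(SSZ, SSZ)))
  step 3: add(add(SSZ, mul(SZ, SSZ)), mul(add(SZ, Z), mul(SSZ, SSZ)))
  step 4: add(S(add(SZ, mul(SZ, SSZ))), mul(add(SZ, Z), mul(SSZ, SSZ)))
  step 5: S(add(add(SZ, mul(SZ, SSZ)), mul(add(SZ, Z), mul(SSZ, SSZ))))
  step 6: S(add(S(add(Z, mul(SZ, SSZ))), mul(add(SZ, Z), mul(SSZ, SSZ))))
  step 7: S(S(add(add(Z, mul(SZ, SSZ)), mul(add(SZ, Z), mul(SSZ, SSZ)))))
  step 8: S(S(add(mul(SZ, SSZ), mul(add(SZ, Z), mul(SSZ, SSZ)))))
  step 9: S(S(add(add(SSZ, mul(Z, SSZ)), mul(add(SZ, Z), mul(SSZ, SSZ)))))
  step 10: S(S(add(S(add(SZ, mul(Z, SSZ))), mul(add(SZ, Z), mul(SSZ, SSZ)))))
  step 11: S(S(S(add(add(SZ, mul(Z, SSZ)), mul(add(SZ, Z), mul(SSZ, SSZ))))))
  step 12: S(S(S(add(S(add(Z, mul(Z, SSZ))), mul(add(SZ, Z), mul(SSZ, SSZ))))))
  step 13: S(S(S(S(add(add(Z, mul(Z, SSZ)), mul(add(SZ, Z), mul(SSZ, SSZ)))))))
  step 14: S(S(S(S(add(mul(Z, SSZ), mul(add(SZ, Z), mul(SSZ, SSZ)))))))
  step 15: S(S(S(S(add(Z, mul(add(SZ, Z), mul(SSZ, SSZ)))))))
  step 16: S(S(S(S(mul(add(SZ, Z), mul(SSZ, SSZ))))))
  step 17: S(S(S(S(mul(S(add(Z, Z)), mul(SSZ, SSZ))))))
  step 18: S(S(S(S(add(mul(SSZ, SSZ), mul(add(Z, Z), mul(SSZ, SSZ)))))))
  step 19: S(S(S(S(add(add(SSZ, mul(SZ, SSZ)), mul(add(Z, Z), mul(SSZ, SSZ)))))))
  step 20: S(S(S(S(add(S(add(SZ, mul(SZ, SSZ))), mul(add(Z, Z), mul(SSZ, SSZ)))))))
  step 21: S(S(S(S(S(add(add(SZ, mul(SZ, SSZ)), mul(add(Z, Z), mul(SSZ, SSZ))))))))
  step 22: S(S(S(S(S(add(S(add(Z, mul(SZ, SSZ))), mul(add(Z, Z), mul(SSZ, SSZ))))))))
  step 23: S(S(S(S(S(S(add(add(Z, mul(SZ, SSZ)), mul(add(Z, Z), mul(SSZ, SSZ)))))))))
  step 24: S(S(S(S(S(S(add(mul(SZ, SSZ), mul(add(Z, Z), mul(SSZ, SSZ)))))))))
  step 25: S(S(S(S(S(S(add(add(SSZ, mul(Z, SSZ)), mul(add(Z, Z), mul(SSZ, SSZ)))))))))
  step 26: S(S(S(S(S(S(add(S(add(SZ, mul(Z, SSZ))), mul(add(Z, Z), mul(SSZ, SSZ)))))))))
  step 27: S(S(S(S(S(S(S(add(add(SZ, mul(Z, SSZ)), mul(add(Z, Z), mul(SSZ, SSZ))))))))))
  step 28: S(S(S(S(S(S(S(add(S(add(Z, mul(Z, SSZ))), mul(add(Z, Z), mul(SSZ, SSZ))))))))))
  step 29: S(S(S(S(S(S(S(S(add(add(Z, mul(Z, SSZ)), mul(add(Z, Z), mul(SSZ, SSZ)))))))))))
  step 30: S(S(S(S(S(S(S(S(add(mul(Z, SSZ), mul(add(Z, Z), mul(SSZ, SSZ)))))))))))
  step 31: S(S(S(S(S(S(S(S(add(Z, mul(add(Z, Z), mul(SSZ, SSZ)))))))))))
  step 32: S(S(S(S(S(S(S(S(mul(add(Z, Z), mul(SSZ, SSZ))))))))))
  step 33: S(S(S(S(S(S(S(S(mul(Z, mul(SSZ, SSZ))))))))))
  step 34: S^8(Z)

Term B:
  start: add(S^4(Z), S^4(Z))
  step 1: S(add(SSSZ, S^4(Z)))
  step 2: S(S(add(SSZ, S^4(Z))))
  step 3: S(S(S(add(SZ, S^4(Z)))))
  step 4: S(S(S(S(add(Z, S^4(Z))))))
  step 5: S^8(Z)

Answer: SAME — A ⇓ S^8(Z), B ⇓ S^8(Z)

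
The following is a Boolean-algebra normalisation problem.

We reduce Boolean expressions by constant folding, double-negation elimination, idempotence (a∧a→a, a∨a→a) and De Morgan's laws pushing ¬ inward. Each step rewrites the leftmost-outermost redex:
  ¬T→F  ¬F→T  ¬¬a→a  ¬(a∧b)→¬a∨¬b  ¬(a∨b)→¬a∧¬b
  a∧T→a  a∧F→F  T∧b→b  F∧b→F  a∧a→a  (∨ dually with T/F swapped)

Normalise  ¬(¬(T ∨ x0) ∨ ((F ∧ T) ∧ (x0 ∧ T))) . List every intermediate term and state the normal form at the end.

  start: ¬(¬(T ∨ x0) ∨ ((F ∧ T) ∧ (x0 ∧ T)))
  →1  ¬¬(T ∨ x0) ∧ ¬((F ∧ T) ∧ (x0 ∧ T))
  →2  (T ∨ x0) ∧ ¬((F ∧ T) ∧ (x0 ∧ T))
  →3  T ∧ ¬((F ∧ T) ∧ (x0 ∧ T))
  →4  ¬((F ∧ T) ∧ (x0 ∧ T))
  →5  ¬(F ∧ T) ∨ ¬(x0 ∧ T)
  →6  (¬F ∨ ¬T) ∨ ¬(x0 ∧ T)
  →7  (T ∨ ¬T) ∨ ¬(x0 ∧ T)
  →8  T ∨ ¬(x0 ∧ T)
  →9  T

Answer: normal form = T  (in 9 steps)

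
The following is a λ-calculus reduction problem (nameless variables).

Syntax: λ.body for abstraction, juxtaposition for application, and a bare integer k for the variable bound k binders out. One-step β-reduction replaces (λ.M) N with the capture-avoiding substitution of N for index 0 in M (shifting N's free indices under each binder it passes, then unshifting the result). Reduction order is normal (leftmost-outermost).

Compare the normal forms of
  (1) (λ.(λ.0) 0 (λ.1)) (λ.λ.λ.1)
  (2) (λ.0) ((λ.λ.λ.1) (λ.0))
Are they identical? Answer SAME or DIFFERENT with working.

Answer: SAME — A ⇓ λ.λ.1, B ⇓ λ.λ.1

Reduction:
Term A:
  start: (λ.(λ.0) 0 (λ.1)) (λ.λ.λ.1)
  step 1: (λ.0) (λ.λ.λ.1) (λ.λ.λ.λ.1)
  step 2: (λ.λ.λ.1) (λ.λ.λ.λ.1)
  step 3: λ.λ.1

Term B:
  start: (λ.0) ((λ.λ.λ.1) (λ.0))
  step 1: (λ.λ.λ.1) (λ.0)
  step 2: λ.λ.1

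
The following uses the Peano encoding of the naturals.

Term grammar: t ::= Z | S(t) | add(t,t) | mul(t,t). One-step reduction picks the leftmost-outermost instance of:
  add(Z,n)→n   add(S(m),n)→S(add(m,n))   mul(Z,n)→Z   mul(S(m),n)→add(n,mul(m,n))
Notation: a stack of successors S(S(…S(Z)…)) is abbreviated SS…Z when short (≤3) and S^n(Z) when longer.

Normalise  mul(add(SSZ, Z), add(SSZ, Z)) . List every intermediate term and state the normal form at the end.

  start: mul(add(SSZ, Z), add(SSZ, Z))
  →1  mul(S(add(SZ, Z)), add(SSZ, Z))
  →2  add(add(SSZ, Z), mul(add(SZ, Z), add(SSZ, Z)))
  →3  add(S(add(SZ, Z)), mul(add(SZ, Z), add(SSZ, Z)))
  →4  S(add(add(SZ, Z), mul(add(SZ, Z), add(SSZ, Z))))
  →5  S(add(S(add(Z, Z)), mul(add(SZ, Z), add(SSZ, Z))))
  →6  S(S(add(add(Z, Z), mul(add(SZ, Z), add(SSZ, Z)))))
  →7  S(S(add(Z, mul(add(SZ, Z), add(SSZ, Z)))))
  →8  S(S(mul(add(SZ, Z), add(SSZ, Z))))
  →9  S(S(mul(S(add(Z, Z)), add(SSZ, Z))))
  →10  S(S(add(add(SSZ, Z), mul(add(Z, Z), add(SSZ, Z)))))
  →11  S(S(add(S(add(SZ, Z)), mul(add(Z, Z), add(SSZ, Z)))))
  →12  S(S(S(add(add(SZ, Z), mul(add(Z, Z), add(SSZ, Z))))))
  →13  S(S(S(add(S(add(Z, Z)), mul(add(Z, Z), add(SSZ, Z))))))
  →14  S(S(S(S(add(add(Z, Z), mul(add(Z, Z), add(SSZ, Z)))))))
  →15  S(S(S(S(add(Z, mul(add(Z, Z), add(SSZ, Z)))))))
  →16  S(S(S(S(mul(add(Z, Z), add(SSZ, Z))))))
  →17  S(S(S(S(mul(Z, add(SSZ, Z))))))
  →18  S^4(Z)

Answer: normal form = S^4(Z)  (in 18 steps)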